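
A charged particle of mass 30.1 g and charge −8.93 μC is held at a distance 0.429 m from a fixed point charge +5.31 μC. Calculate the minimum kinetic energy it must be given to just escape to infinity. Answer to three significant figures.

To just escape, total mechanical energy must reach zero at infinity: ½mv²_min + U = 0, so ½mv²_min = −U = |kQq|/r.
|U| = |kQq|/r = (8.99×10⁹ N·m²/C²)(5.31×10⁻⁶)(8.93×10⁻⁶)/(0.429) = 0.994 J.

0.994 J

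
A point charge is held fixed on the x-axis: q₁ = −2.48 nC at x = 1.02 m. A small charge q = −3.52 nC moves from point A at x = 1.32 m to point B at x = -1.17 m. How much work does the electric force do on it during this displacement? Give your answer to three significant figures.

The work done by the electric force is W_field = −ΔU = −q(V_B − V_A) = q(V_A − V_B).
At A: distance to the source charge is 0.300 m; V_A = kq₁/r = -74.3 V.
At B: distance to the source charge is 2.19 m; V_B = kq₁/r = -10.2 V.
ΔV = V_B − V_A = 64.1 V.
W_field = −qΔV = −(-3.52×10⁻⁹ C)(64.1 V) = 2.26×10⁻⁷ J.

2.26×10⁻⁷ J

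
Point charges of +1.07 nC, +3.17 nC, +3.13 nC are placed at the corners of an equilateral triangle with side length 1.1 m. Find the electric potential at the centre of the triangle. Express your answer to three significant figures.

104 V

Electric potential is a scalar, so the contributions from each charge add algebraically: V = Σ kqᵢ/rᵢ.
The distance from each vertex to the centroid is a/√3 = 0.635 m.
V = k[(1.07×10⁻⁹)/(0.635) + (3.17×10⁻⁹)/(0.635) + (3.13×10⁻⁹)/(0.635)] = 104 V.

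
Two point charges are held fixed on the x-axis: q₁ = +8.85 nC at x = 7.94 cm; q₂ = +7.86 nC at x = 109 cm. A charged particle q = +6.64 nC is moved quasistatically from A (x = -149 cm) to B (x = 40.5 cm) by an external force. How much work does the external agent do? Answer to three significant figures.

For quasistatic motion the external work equals the change in potential energy: W_ext = qΔV = q(V_B − V_A).
At A: distances to the source charges are 1.57 m, 2.58 m; V_A = Σ kqᵢ/rᵢ = 78.1 V.
At B: distances to the source charges are 0.326 m, 0.685 m; V_B = Σ kqᵢ/rᵢ = 348 V.
ΔV = V_B − V_A = 269 V.
W_ext = qΔV = (6.64×10⁻⁹ C)(269 V) = 1.79×10⁻⁶ J.

1.79×10⁻⁶ J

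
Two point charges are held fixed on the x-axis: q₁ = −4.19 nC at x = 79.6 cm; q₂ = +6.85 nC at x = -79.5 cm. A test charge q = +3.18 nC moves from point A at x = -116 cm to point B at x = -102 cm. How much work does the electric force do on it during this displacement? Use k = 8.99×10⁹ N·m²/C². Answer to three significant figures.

-3.29×10⁻⁷ J

The work done by the electric force is W_field = −ΔU = −q(V_B − V_A) = q(V_A − V_B).
At A: distances to the source charges are 1.96 m, 0.365 m; V_A = Σ kqᵢ/rᵢ = 149 V.
At B: distances to the source charges are 1.82 m, 0.225 m; V_B = Σ kqᵢ/rᵢ = 253 V.
ΔV = V_B − V_A = 103 V.
W_field = −qΔV = −(3.18×10⁻⁹ C)(103 V) = -3.29×10⁻⁷ J.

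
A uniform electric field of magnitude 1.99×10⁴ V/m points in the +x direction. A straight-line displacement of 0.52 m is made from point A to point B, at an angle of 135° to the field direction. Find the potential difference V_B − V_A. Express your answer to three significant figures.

7320 V

Only the component of displacement along E changes the potential: ΔV = −E·d·cosθ.
ΔV = −(1.99×10⁴ V/m)(0.520 m)cos135° = 7320 V.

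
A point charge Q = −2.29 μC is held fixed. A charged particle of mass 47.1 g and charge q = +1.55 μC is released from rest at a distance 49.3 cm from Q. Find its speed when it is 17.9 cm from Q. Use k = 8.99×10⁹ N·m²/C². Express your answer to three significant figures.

2.20 m/s

Only the electrostatic force acts, so mechanical energy is conserved: ½mv² = U₁ − U₂ = kQq(1/r₁ − 1/r₂).
U₁ − U₂ = (8.99×10⁹ N·m²/C²)(-2.29×10⁻⁶ C)(1.55×10⁻⁶ C)(1/0.493 − 1/0.179) = 0.114 J.
v = √(2·0.114/0.0471) = 2.20 m/s.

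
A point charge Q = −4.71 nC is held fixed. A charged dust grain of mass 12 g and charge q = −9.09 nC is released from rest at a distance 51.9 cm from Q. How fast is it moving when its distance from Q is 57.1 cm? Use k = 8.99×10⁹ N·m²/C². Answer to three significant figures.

Only the electrostatic force acts, so mechanical energy is conserved: ½mv² = U₁ − U₂ = kQq(1/r₁ − 1/r₂).
U₁ − U₂ = (8.99×10⁹ N·m²/C²)(-4.71×10⁻⁹ C)(-9.09×10⁻⁹ C)(1/0.519 − 1/0.571) = 6.75×10⁻⁸ J.
v = √(2·6.75×10⁻⁸/0.0120) = 3.36×10⁻³ m/s.

3.36×10⁻³ m/s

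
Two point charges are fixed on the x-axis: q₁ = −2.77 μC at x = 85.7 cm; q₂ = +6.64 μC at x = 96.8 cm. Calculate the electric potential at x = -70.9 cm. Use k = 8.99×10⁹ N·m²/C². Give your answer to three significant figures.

1.97×10⁴ V

Electric potential is a scalar, so the contributions from each charge add algebraically: V = Σ kqᵢ/rᵢ.
Distances from the field point to each charge: r₁ = 1.57 m, r₂ = 1.68 m.
V = k[(-2.77×10⁻⁶)/(1.57) + (6.64×10⁻⁶)/(1.68)] = 1.97×10⁴ V.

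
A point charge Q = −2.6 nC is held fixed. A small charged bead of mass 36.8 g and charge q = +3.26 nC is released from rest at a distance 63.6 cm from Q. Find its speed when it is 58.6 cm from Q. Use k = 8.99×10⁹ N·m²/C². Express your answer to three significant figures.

Only the electrostatic force acts, so mechanical energy is conserved: ½mv² = U₁ − U₂ = kQq(1/r₁ − 1/r₂).
U₁ − U₂ = (8.99×10⁹ N·m²/C²)(-2.60×10⁻⁹ C)(3.26×10⁻⁹ C)(1/0.636 − 1/0.586) = 1.02×10⁻⁸ J.
v = √(2·1.02×10⁻⁸/0.0368) = 7.45×10⁻⁴ m/s.

7.45×10⁻⁴ m/s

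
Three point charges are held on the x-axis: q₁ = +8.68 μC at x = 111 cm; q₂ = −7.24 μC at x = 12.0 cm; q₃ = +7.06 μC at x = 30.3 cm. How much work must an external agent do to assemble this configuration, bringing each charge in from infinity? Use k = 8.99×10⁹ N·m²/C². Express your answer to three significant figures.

The work to assemble the configuration equals its total potential energy, U = Σ kqᵢqⱼ/rᵢⱼ over all pairs.
Pair separations: r₁₂ = 0.990 m, r₁₃ = 0.807 m, r₂₃ = 0.183 m.
U = (-0.571) + (0.683) + (-2.51) = -2.40 J.

-2.40 J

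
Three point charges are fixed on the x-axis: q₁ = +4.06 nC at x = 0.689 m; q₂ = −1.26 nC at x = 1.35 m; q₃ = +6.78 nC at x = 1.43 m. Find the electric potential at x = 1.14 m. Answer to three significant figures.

237 V

Electric potential is a scalar, so the contributions from each charge add algebraically: V = Σ kqᵢ/rᵢ.
Distances from the field point to each charge: r₁ = 0.451 m, r₂ = 0.210 m, r₃ = 0.290 m.
V = k[(4.06×10⁻⁹)/(0.451) + (-1.26×10⁻⁹)/(0.210) + (6.78×10⁻⁹)/(0.290)] = 237 V.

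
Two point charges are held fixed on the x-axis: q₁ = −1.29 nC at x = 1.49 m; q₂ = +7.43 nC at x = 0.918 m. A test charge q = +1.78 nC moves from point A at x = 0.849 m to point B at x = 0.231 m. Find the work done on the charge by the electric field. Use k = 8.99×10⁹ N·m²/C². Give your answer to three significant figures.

The work done by the electric force is W_field = −ΔU = −q(V_B − V_A) = q(V_A − V_B).
At A: distances to the source charges are 0.641 m, 0.0690 m; V_A = Σ kqᵢ/rᵢ = 950 V.
At B: distances to the source charges are 1.26 m, 0.687 m; V_B = Σ kqᵢ/rᵢ = 88.0 V.
ΔV = V_B − V_A = -862 V.
W_field = −qΔV = −(1.78×10⁻⁹ C)(-862 V) = 1.53×10⁻⁶ J.

1.53×10⁻⁶ J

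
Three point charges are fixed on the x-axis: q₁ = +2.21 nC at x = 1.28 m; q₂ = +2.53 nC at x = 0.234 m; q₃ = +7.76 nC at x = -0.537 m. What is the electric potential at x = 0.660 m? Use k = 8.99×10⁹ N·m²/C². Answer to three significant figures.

144 V

Electric potential is a scalar, so the contributions from each charge add algebraically: V = Σ kqᵢ/rᵢ.
Distances from the field point to each charge: r₁ = 0.620 m, r₂ = 0.426 m, r₃ = 1.20 m.
V = k[(2.21×10⁻⁹)/(0.620) + (2.53×10⁻⁹)/(0.426) + (7.76×10⁻⁹)/(1.20)] = 144 V.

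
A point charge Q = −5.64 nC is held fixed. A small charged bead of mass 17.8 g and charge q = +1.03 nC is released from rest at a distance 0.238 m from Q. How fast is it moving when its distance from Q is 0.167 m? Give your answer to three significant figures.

Only the electrostatic force acts, so mechanical energy is conserved: ½mv² = U₁ − U₂ = kQq(1/r₁ − 1/r₂).
U₁ − U₂ = (8.99×10⁹ N·m²/C²)(-5.64×10⁻⁹ C)(1.03×10⁻⁹ C)(1/0.238 − 1/0.167) = 9.33×10⁻⁸ J.
v = √(2·9.33×10⁻⁸/0.0178) = 3.24×10⁻³ m/s.

3.24×10⁻³ m/s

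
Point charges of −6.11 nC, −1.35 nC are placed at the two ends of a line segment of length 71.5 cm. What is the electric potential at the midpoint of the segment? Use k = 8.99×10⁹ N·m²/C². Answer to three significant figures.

-188 V

The total potential is the scalar sum of each charge's contribution, V = Σ kqᵢ/rᵢ.
Each charge is 0.357 m from the midpoint.
V = k[(-6.11×10⁻⁹)/(0.357) + (-1.35×10⁻⁹)/(0.357)] = -188 V.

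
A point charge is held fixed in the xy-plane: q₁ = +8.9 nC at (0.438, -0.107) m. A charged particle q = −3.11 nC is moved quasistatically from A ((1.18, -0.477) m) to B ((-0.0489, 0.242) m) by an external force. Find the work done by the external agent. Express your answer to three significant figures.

For quasistatic motion the external work equals the change in potential energy: W_ext = qΔV = q(V_B − V_A).
At A: distance to the source charge is 0.829 m; V_A = kq₁/r = 96.5 V.
At B: distance to the source charge is 0.599 m; V_B = kq₁/r = 134 V.
ΔV = V_B − V_A = 37.1 V.
W_ext = qΔV = (-3.11×10⁻⁹ C)(37.1 V) = -1.15×10⁻⁷ J.

-1.15×10⁻⁷ J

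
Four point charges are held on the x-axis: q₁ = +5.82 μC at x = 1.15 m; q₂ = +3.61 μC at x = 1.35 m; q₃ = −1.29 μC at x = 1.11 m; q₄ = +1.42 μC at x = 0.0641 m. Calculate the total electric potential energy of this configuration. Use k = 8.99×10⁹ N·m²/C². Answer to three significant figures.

The assembly work is the sum of pairwise potential energies, U = Σ_{i<j} kqᵢqⱼ/rᵢⱼ.
Pair separations: r₁₂ = 0.200 m, r₁₃ = 0.0400 m, r₁₄ = 1.09 m, r₂₃ = 0.240 m, r₂₄ = 1.29 m, r₃₄ = 1.05 m.
Summing all 6 pair terms gives U = -0.829 J.

-0.829 J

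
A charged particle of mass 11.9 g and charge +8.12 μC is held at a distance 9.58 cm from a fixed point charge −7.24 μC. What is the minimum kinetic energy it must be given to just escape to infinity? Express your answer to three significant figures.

5.52 J

To just escape, total mechanical energy must reach zero at infinity: ½mv²_min + U = 0, so ½mv²_min = −U = |kQq|/r.
|U| = |kQq|/r = (8.99×10⁹ N·m²/C²)(7.24×10⁻⁶)(8.12×10⁻⁶)/(0.0958) = 5.52 J.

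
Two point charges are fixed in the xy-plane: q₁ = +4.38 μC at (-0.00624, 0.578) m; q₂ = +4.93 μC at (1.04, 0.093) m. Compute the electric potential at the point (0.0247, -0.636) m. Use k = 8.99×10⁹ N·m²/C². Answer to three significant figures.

6.79×10⁴ V

Electric potential is a scalar, so the contributions from each charge add algebraically: V = Σ kqᵢ/rᵢ.
Distances from the field point to each charge: r₁ = 1.21 m, r₂ = 1.25 m.
V = k[(4.38×10⁻⁶)/(1.21) + (4.93×10⁻⁶)/(1.25)] = 6.79×10⁴ V.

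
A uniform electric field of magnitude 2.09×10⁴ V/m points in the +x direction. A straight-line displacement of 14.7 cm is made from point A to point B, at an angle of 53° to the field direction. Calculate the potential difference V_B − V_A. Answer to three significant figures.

-1850 V

Only the component of displacement along E changes the potential: ΔV = −E·d·cosθ.
ΔV = −(2.09×10⁴ V/m)(0.147 m)cos53° = -1850 V.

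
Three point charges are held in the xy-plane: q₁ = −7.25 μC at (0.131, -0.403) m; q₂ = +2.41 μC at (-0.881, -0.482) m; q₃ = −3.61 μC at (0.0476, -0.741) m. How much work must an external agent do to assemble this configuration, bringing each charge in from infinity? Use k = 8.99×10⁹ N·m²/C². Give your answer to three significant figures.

0.440 J

The assembly work is the sum of pairwise potential energies, U = Σ_{i<j} kqᵢqⱼ/rᵢⱼ.
Pair separations: r₁₂ = 1.02 m, r₁₃ = 0.348 m, r₂₃ = 0.964 m.
U = (-0.155) + (0.676) + (-0.0811) = 0.440 J.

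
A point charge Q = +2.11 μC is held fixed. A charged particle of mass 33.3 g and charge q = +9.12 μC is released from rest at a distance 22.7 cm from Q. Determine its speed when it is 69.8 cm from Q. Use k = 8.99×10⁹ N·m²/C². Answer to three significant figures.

Only the electrostatic force acts, so mechanical energy is conserved: ½mv² = U₁ − U₂ = kQq(1/r₁ − 1/r₂).
U₁ − U₂ = (8.99×10⁹ N·m²/C²)(2.11×10⁻⁶ C)(9.12×10⁻⁶ C)(1/0.227 − 1/0.698) = 0.514 J.
v = √(2·0.514/0.0333) = 5.56 m/s.

5.56 m/s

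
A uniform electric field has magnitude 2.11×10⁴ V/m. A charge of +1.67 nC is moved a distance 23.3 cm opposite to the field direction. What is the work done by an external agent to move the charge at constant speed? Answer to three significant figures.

8.21×10⁻⁶ J

The potential change for a displacement 23.3 cm opposite to the field direction is ΔV = +Ed = 4920 V.
W_ext = qΔV = 8.21×10⁻⁶ J.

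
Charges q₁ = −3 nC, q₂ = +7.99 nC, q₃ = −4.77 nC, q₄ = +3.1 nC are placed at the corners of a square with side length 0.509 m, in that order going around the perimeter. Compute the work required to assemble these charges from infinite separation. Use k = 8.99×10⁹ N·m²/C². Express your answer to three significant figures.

-1.03×10⁻⁶ J

The assembly work is the sum of pairwise potential energies, U = Σ_{i<j} kqᵢqⱼ/rᵢⱼ.
The four side pairs have separation 0.509 m and the two diagonal pairs 0.720 m.
Summing all 6 pair terms gives U = -1.03×10⁻⁶ J.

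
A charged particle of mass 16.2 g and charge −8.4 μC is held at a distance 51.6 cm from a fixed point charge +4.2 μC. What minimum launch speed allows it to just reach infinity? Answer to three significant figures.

To just escape, total mechanical energy must reach zero at infinity: ½mv²_min + U = 0, so ½mv²_min = −U = |kQq|/r.
|U| = |kQq|/r = (8.99×10⁹ N·m²/C²)(4.20×10⁻⁶)(8.40×10⁻⁶)/(0.516) = 0.615 J.
v_min = √(2|U|/m) = √(2·0.615/0.0162) = 8.71 m/s.

8.71 m/s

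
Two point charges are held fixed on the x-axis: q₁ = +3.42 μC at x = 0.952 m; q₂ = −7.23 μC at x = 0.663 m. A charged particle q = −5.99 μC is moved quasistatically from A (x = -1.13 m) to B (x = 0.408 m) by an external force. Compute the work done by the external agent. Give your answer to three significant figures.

For quasistatic motion the external work equals the change in potential energy: W_ext = qΔV = q(V_B − V_A).
At A: distances to the source charges are 2.08 m, 1.79 m; V_A = Σ kqᵢ/rᵢ = -2.15×10⁴ V.
At B: distances to the source charges are 0.544 m, 0.255 m; V_B = Σ kqᵢ/rᵢ = -1.98×10⁵ V.
ΔV = V_B − V_A = -1.77×10⁵ V.
W_ext = qΔV = (-5.99×10⁻⁶ C)(-1.77×10⁵ V) = 1.06 J.

1.06 J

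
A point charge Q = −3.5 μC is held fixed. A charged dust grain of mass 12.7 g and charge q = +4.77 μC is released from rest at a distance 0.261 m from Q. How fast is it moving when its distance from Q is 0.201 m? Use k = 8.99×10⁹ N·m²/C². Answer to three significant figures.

Only the electrostatic force acts, so mechanical energy is conserved: ½mv² = U₁ − U₂ = kQq(1/r₁ − 1/r₂).
U₁ − U₂ = (8.99×10⁹ N·m²/C²)(-3.50×10⁻⁶ C)(4.77×10⁻⁶ C)(1/0.261 − 1/0.201) = 0.172 J.
v = √(2·0.172/0.0127) = 5.20 m/s.

5.20 m/s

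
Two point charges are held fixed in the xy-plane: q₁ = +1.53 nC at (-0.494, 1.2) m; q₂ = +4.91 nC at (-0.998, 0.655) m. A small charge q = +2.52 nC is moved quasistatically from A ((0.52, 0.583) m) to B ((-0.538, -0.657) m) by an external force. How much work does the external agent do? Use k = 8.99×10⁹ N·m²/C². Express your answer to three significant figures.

-3.73×10⁻⁹ J

For quasistatic motion the external work equals the change in potential energy: W_ext = qΔV = q(V_B − V_A).
At A: distances to the source charges are 1.19 m, 1.52 m; V_A = Σ kqᵢ/rᵢ = 40.6 V.
At B: distances to the source charges are 1.86 m, 1.39 m; V_B = Σ kqᵢ/rᵢ = 39.2 V.
ΔV = V_B − V_A = -1.48 V.
W_ext = qΔV = (2.52×10⁻⁹ C)(-1.48 V) = -3.73×10⁻⁹ J.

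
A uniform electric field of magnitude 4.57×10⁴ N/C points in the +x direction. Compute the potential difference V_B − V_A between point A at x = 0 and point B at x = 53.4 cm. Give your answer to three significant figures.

In a uniform field, potential decreases in the direction of E: V_B − V_A = −E·Δx.
V_B − V_A = −(4.57×10⁴ V/m)(0.534 m) = -2.44×10⁴ V.

-2.44×10⁴ V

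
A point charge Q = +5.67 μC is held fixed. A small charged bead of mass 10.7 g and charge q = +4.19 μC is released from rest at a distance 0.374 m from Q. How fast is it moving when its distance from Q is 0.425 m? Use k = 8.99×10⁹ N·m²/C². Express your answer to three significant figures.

3.58 m/s

Only the electrostatic force acts, so mechanical energy is conserved: ½mv² = U₁ − U₂ = kQq(1/r₁ − 1/r₂).
U₁ − U₂ = (8.99×10⁹ N·m²/C²)(5.67×10⁻⁶ C)(4.19×10⁻⁶ C)(1/0.374 − 1/0.425) = 0.0685 J.
v = √(2·0.0685/0.0107) = 3.58 m/s.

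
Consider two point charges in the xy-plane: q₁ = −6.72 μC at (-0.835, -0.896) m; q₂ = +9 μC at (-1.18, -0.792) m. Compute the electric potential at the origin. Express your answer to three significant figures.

The total potential is the scalar sum of each charge's contribution, V = Σ kqᵢ/rᵢ.
Distances from the field point to each charge: r₁ = 1.22 m, r₂ = 1.42 m.
V = k[(-6.72×10⁻⁶)/(1.22) + (9.00×10⁻⁶)/(1.42)] = 7610 V.

7610 V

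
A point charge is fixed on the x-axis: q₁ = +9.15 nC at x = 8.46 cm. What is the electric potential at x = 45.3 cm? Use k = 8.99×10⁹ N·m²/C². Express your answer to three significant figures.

223 V

Electric potential is a scalar, so the contributions from each charge add algebraically: V = Σ kqᵢ/rᵢ.
V = k[(9.15×10⁻⁹)/(0.368)] = 223 V.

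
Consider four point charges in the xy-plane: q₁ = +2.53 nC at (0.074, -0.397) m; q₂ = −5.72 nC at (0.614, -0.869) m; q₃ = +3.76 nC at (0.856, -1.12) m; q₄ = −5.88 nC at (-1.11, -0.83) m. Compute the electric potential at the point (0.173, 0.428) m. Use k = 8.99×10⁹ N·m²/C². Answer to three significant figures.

-19.6 V

Electric potential is a scalar, so the contributions from each charge add algebraically: V = Σ kqᵢ/rᵢ.
Distances from the field point to each charge: r₁ = 0.831 m, r₂ = 1.37 m, r₃ = 1.69 m, r₄ = 1.80 m.
V = k[(2.53×10⁻⁹)/(0.831) + (-5.72×10⁻⁹)/(1.37) + (3.76×10⁻⁹)/(1.69) + (-5.88×10⁻⁹)/(1.80)] = -19.6 V.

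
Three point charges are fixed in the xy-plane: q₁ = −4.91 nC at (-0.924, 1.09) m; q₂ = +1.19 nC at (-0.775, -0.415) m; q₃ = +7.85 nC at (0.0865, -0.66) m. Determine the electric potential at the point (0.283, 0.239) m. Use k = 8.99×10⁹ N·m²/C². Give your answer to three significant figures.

The total potential is the scalar sum of each charge's contribution, V = Σ kqᵢ/rᵢ.
Distances from the field point to each charge: r₁ = 1.48 m, r₂ = 1.24 m, r₃ = 0.920 m.
V = k[(-4.91×10⁻⁹)/(1.48) + (1.19×10⁻⁹)/(1.24) + (7.85×10⁻⁹)/(0.920)] = 55.4 V.

55.4 V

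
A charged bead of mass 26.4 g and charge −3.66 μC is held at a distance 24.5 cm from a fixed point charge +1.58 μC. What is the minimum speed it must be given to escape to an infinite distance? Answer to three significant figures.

To just escape, total mechanical energy must reach zero at infinity: ½mv²_min + U = 0, so ½mv²_min = −U = |kQq|/r.
|U| = |kQq|/r = (8.99×10⁹ N·m²/C²)(1.58×10⁻⁶)(3.66×10⁻⁶)/(0.245) = 0.212 J.
v_min = √(2|U|/m) = √(2·0.212/0.0264) = 4.01 m/s.

4.01 m/s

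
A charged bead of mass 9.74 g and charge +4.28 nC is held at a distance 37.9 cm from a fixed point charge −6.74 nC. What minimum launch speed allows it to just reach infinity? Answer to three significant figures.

To just escape, total mechanical energy must reach zero at infinity: ½mv²_min + U = 0, so ½mv²_min = −U = |kQq|/r.
|U| = |kQq|/r = (8.99×10⁹ N·m²/C²)(6.74×10⁻⁹)(4.28×10⁻⁹)/(0.379) = 6.84×10⁻⁷ J.
v_min = √(2|U|/m) = √(2·6.84×10⁻⁷/9.74×10⁻³) = 0.0119 m/s.

0.0119 m/s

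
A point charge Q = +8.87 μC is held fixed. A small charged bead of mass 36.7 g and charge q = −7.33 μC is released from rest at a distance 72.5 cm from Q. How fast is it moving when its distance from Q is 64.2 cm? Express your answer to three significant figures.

Only the electrostatic force acts, so mechanical energy is conserved: ½mv² = U₁ − U₂ = kQq(1/r₁ − 1/r₂).
U₁ − U₂ = (8.99×10⁹ N·m²/C²)(8.87×10⁻⁶ C)(-7.33×10⁻⁶ C)(1/0.725 − 1/0.642) = 0.104 J.
v = √(2·0.104/0.0367) = 2.38 m/s.

2.38 m/s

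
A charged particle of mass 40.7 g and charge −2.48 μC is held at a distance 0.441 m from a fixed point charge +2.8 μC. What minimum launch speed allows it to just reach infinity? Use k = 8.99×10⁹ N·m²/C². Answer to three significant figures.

2.64 m/s

To just escape, total mechanical energy must reach zero at infinity: ½mv²_min + U = 0, so ½mv²_min = −U = |kQq|/r.
|U| = |kQq|/r = (8.99×10⁹ N·m²/C²)(2.80×10⁻⁶)(2.48×10⁻⁶)/(0.441) = 0.142 J.
v_min = √(2|U|/m) = √(2·0.142/0.0407) = 2.64 m/s.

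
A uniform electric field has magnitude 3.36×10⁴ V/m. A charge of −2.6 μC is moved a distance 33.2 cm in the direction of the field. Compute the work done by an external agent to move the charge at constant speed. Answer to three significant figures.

The potential change for a displacement 33.2 cm in the direction of the field is ΔV = −Ed = -1.12×10⁴ V.
W_ext = qΔV = 0.0290 J.

0.0290 J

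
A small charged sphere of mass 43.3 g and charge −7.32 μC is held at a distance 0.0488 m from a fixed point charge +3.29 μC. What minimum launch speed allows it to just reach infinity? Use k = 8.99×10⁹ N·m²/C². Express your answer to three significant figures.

14.3 m/s

To just escape, total mechanical energy must reach zero at infinity: ½mv²_min + U = 0, so ½mv²_min = −U = |kQq|/r.
|U| = |kQq|/r = (8.99×10⁹ N·m²/C²)(3.29×10⁻⁶)(7.32×10⁻⁶)/(0.0488) = 4.44 J.
v_min = √(2|U|/m) = √(2·4.44/0.0433) = 14.3 m/s.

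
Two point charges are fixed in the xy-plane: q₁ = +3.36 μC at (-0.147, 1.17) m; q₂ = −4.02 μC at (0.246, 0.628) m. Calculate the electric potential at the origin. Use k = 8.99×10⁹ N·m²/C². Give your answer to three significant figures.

The total potential is the scalar sum of each charge's contribution, V = Σ kqᵢ/rᵢ.
Distances from the field point to each charge: r₁ = 1.18 m, r₂ = 0.674 m.
V = k[(3.36×10⁻⁶)/(1.18) + (-4.02×10⁻⁶)/(0.674)] = -2.80×10⁴ V.

-2.80×10⁴ V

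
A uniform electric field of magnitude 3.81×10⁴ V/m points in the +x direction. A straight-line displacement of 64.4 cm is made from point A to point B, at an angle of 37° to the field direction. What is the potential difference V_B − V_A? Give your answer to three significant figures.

-1.96×10⁴ V

Only the component of displacement along E changes the potential: ΔV = −E·d·cosθ.
ΔV = −(3.81×10⁴ V/m)(0.644 m)cos37° = -1.96×10⁴ V.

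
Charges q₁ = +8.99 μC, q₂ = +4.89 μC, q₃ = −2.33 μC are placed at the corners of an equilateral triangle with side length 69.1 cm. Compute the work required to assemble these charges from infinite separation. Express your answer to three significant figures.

0.151 J

The assembly work is the sum of pairwise potential energies, U = Σ_{i<j} kqᵢqⱼ/rᵢⱼ.
All three pair separations equal the side length, 0.691 m.
U = (0.572) + (-0.273) + (-0.148) = 0.151 J.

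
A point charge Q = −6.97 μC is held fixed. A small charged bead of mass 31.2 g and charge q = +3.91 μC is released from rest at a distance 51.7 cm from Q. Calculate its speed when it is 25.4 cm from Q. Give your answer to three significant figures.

Only the electrostatic force acts, so mechanical energy is conserved: ½mv² = U₁ − U₂ = kQq(1/r₁ − 1/r₂).
U₁ − U₂ = (8.99×10⁹ N·m²/C²)(-6.97×10⁻⁶ C)(3.91×10⁻⁶ C)(1/0.517 − 1/0.254) = 0.491 J.
v = √(2·0.491/0.0312) = 5.61 m/s.

5.61 m/s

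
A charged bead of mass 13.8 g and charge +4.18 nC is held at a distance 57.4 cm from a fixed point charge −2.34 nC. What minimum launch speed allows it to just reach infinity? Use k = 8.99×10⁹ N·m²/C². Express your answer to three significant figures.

4.71×10⁻³ m/s

To just escape, total mechanical energy must reach zero at infinity: ½mv²_min + U = 0, so ½mv²_min = −U = |kQq|/r.
|U| = |kQq|/r = (8.99×10⁹ N·m²/C²)(2.34×10⁻⁹)(4.18×10⁻⁹)/(0.574) = 1.53×10⁻⁷ J.
v_min = √(2|U|/m) = √(2·1.53×10⁻⁷/0.0138) = 4.71×10⁻³ m/s.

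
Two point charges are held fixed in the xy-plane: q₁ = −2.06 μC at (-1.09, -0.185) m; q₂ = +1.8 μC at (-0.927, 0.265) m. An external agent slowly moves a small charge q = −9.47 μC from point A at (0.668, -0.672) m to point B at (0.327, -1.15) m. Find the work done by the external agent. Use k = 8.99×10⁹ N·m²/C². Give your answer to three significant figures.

7.95×10⁻³ J

For quasistatic motion the external work equals the change in potential energy: W_ext = qΔV = q(V_B − V_A).
At A: distances to the source charges are 1.82 m, 1.85 m; V_A = Σ kqᵢ/rᵢ = -1400 V.
At B: distances to the source charges are 1.71 m, 1.89 m; V_B = Σ kqᵢ/rᵢ = -2240 V.
ΔV = V_B − V_A = -839 V.
W_ext = qΔV = (-9.47×10⁻⁶ C)(-839 V) = 7.95×10⁻³ J.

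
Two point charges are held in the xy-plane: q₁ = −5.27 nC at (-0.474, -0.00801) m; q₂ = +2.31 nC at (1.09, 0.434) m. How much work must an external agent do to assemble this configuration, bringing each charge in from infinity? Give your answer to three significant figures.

-6.73×10⁻⁸ J

The assembly work is the sum of pairwise potential energies, U = Σ_{i<j} kqᵢqⱼ/rᵢⱼ.
Pair separations: r₁₂ = 1.63 m.
U = (-6.73×10⁻⁸) = -6.73×10⁻⁸ J.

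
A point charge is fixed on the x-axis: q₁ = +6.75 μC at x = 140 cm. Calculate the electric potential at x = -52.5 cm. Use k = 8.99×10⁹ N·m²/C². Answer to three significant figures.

3.15×10⁴ V

The total potential is the scalar sum of each charge's contribution, V = Σ kqᵢ/rᵢ.
V = k[(6.75×10⁻⁶)/(1.92)] = 3.15×10⁴ V.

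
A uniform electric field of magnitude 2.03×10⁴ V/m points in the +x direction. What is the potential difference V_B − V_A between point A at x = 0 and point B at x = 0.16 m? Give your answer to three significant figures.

-3250 V

In a uniform field, potential decreases in the direction of E: V_B − V_A = −E·Δx.
V_B − V_A = −(2.03×10⁴ V/m)(0.160 m) = -3250 V.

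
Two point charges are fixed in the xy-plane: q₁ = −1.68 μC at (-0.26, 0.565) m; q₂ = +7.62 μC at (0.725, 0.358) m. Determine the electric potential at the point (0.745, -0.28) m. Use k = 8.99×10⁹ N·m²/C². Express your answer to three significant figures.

9.58×10⁴ V

Electric potential is a scalar, so the contributions from each charge add algebraically: V = Σ kqᵢ/rᵢ.
Distances from the field point to each charge: r₁ = 1.31 m, r₂ = 0.638 m.
V = k[(-1.68×10⁻⁶)/(1.31) + (7.62×10⁻⁶)/(0.638)] = 9.58×10⁴ V.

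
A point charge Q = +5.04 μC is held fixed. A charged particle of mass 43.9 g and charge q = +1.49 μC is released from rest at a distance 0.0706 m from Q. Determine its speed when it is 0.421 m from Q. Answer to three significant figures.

6.02 m/s

Only the electrostatic force acts, so mechanical energy is conserved: ½mv² = U₁ − U₂ = kQq(1/r₁ − 1/r₂).
U₁ − U₂ = (8.99×10⁹ N·m²/C²)(5.04×10⁻⁶ C)(1.49×10⁻⁶ C)(1/0.0706 − 1/0.421) = 0.796 J.
v = √(2·0.796/0.0439) = 6.02 m/s.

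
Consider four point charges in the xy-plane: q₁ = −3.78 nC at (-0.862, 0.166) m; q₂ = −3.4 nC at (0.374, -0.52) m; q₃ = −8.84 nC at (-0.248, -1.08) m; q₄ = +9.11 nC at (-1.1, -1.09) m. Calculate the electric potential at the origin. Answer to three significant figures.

-105 V

The total potential is the scalar sum of each charge's contribution, V = Σ kqᵢ/rᵢ.
Distances from the field point to each charge: r₁ = 0.878 m, r₂ = 0.641 m, r₃ = 1.11 m, r₄ = 1.55 m.
V = k[(-3.78×10⁻⁹)/(0.878) + (-3.40×10⁻⁹)/(0.641) + (-8.84×10⁻⁹)/(1.11) + (9.11×10⁻⁹)/(1.55)] = -105 V.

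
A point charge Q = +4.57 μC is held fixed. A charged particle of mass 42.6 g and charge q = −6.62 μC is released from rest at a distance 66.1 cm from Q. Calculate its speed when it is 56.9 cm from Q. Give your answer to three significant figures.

Only the electrostatic force acts, so mechanical energy is conserved: ½mv² = U₁ − U₂ = kQq(1/r₁ − 1/r₂).
U₁ − U₂ = (8.99×10⁹ N·m²/C²)(4.57×10⁻⁶ C)(-6.62×10⁻⁶ C)(1/0.661 − 1/0.569) = 0.0665 J.
v = √(2·0.0665/0.0426) = 1.77 m/s.

1.77 m/s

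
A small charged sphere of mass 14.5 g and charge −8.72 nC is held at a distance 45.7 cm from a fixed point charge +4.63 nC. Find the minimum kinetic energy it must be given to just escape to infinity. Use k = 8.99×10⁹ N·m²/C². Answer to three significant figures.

To just escape, total mechanical energy must reach zero at infinity: ½mv²_min + U = 0, so ½mv²_min = −U = |kQq|/r.
|U| = |kQq|/r = (8.99×10⁹ N·m²/C²)(4.63×10⁻⁹)(8.72×10⁻⁹)/(0.457) = 7.94×10⁻⁷ J.

7.94×10⁻⁷ J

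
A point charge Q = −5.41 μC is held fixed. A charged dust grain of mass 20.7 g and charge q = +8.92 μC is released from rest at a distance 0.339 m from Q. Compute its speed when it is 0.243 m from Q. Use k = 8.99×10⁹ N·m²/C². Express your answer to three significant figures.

6.99 m/s

Only the electrostatic force acts, so mechanical energy is conserved: ½mv² = U₁ − U₂ = kQq(1/r₁ − 1/r₂).
U₁ − U₂ = (8.99×10⁹ N·m²/C²)(-5.41×10⁻⁶ C)(8.92×10⁻⁶ C)(1/0.339 − 1/0.243) = 0.506 J.
v = √(2·0.506/0.0207) = 6.99 m/s.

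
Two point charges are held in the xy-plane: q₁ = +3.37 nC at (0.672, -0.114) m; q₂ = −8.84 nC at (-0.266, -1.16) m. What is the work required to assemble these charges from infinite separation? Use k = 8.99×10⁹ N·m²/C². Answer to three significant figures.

The work to assemble the configuration equals its total potential energy, U = Σ kqᵢqⱼ/rᵢⱼ over all pairs.
Pair separations: r₁₂ = 1.40 m.
U = (-1.91×10⁻⁷) = -1.91×10⁻⁷ J.

-1.91×10⁻⁷ J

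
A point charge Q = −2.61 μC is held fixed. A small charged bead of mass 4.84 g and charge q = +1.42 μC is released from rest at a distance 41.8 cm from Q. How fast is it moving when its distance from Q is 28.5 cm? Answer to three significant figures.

3.92 m/s

Only the electrostatic force acts, so mechanical energy is conserved: ½mv² = U₁ − U₂ = kQq(1/r₁ − 1/r₂).
U₁ − U₂ = (8.99×10⁹ N·m²/C²)(-2.61×10⁻⁶ C)(1.42×10⁻⁶ C)(1/0.418 − 1/0.285) = 0.0372 J.
v = √(2·0.0372/4.84×10⁻³) = 3.92 m/s.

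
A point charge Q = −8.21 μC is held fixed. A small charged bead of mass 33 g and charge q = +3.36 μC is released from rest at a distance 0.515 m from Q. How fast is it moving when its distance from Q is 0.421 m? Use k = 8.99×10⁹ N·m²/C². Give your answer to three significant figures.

Only the electrostatic force acts, so mechanical energy is conserved: ½mv² = U₁ − U₂ = kQq(1/r₁ − 1/r₂).
U₁ − U₂ = (8.99×10⁹ N·m²/C²)(-8.21×10⁻⁶ C)(3.36×10⁻⁶ C)(1/0.515 − 1/0.421) = 0.108 J.
v = √(2·0.108/0.0330) = 2.55 m/s.

2.55 m/s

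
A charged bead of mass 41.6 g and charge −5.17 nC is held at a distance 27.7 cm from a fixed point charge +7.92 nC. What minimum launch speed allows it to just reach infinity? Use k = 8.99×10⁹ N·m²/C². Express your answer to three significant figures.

To just escape, total mechanical energy must reach zero at infinity: ½mv²_min + U = 0, so ½mv²_min = −U = |kQq|/r.
|U| = |kQq|/r = (8.99×10⁹ N·m²/C²)(7.92×10⁻⁹)(5.17×10⁻⁹)/(0.277) = 1.33×10⁻⁶ J.
v_min = √(2|U|/m) = √(2·1.33×10⁻⁶/0.0416) = 7.99×10⁻³ m/s.

7.99×10⁻³ m/s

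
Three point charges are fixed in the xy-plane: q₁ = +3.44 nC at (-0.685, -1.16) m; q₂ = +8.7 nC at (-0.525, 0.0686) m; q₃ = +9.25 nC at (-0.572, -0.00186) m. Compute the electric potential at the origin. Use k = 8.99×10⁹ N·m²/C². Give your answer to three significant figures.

The total potential is the scalar sum of each charge's contribution, V = Σ kqᵢ/rᵢ.
Distances from the field point to each charge: r₁ = 1.35 m, r₂ = 0.529 m, r₃ = 0.572 m.
V = k[(3.44×10⁻⁹)/(1.35) + (8.70×10⁻⁹)/(0.529) + (9.25×10⁻⁹)/(0.572)] = 316 V.

316 V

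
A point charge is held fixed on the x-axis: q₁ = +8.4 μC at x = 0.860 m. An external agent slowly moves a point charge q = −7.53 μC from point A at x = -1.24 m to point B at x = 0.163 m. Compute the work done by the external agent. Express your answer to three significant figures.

For quasistatic motion the external work equals the change in potential energy: W_ext = qΔV = q(V_B − V_A).
At A: distance to the source charge is 2.10 m; V_A = kq₁/r = 3.60×10⁴ V.
At B: distance to the source charge is 0.697 m; V_B = kq₁/r = 1.08×10⁵ V.
ΔV = V_B − V_A = 7.24×10⁴ V.
W_ext = qΔV = (-7.53×10⁻⁶ C)(7.24×10⁴ V) = -0.545 J.

-0.545 J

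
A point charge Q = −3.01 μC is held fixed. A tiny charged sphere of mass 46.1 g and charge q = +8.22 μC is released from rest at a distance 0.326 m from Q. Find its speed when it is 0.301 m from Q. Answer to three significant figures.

Only the electrostatic force acts, so mechanical energy is conserved: ½mv² = U₁ − U₂ = kQq(1/r₁ − 1/r₂).
U₁ − U₂ = (8.99×10⁹ N·m²/C²)(-3.01×10⁻⁶ C)(8.22×10⁻⁶ C)(1/0.326 − 1/0.301) = 0.0567 J.
v = √(2·0.0567/0.0461) = 1.57 m/s.

1.57 m/s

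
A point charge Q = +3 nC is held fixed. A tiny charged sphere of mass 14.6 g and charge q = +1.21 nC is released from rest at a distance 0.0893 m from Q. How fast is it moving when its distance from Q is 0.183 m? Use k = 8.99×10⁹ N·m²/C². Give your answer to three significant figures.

5.06×10⁻³ m/s

Only the electrostatic force acts, so mechanical energy is conserved: ½mv² = U₁ − U₂ = kQq(1/r₁ − 1/r₂).
U₁ − U₂ = (8.99×10⁹ N·m²/C²)(3.00×10⁻⁹ C)(1.21×10⁻⁹ C)(1/0.0893 − 1/0.183) = 1.87×10⁻⁷ J.
v = √(2·1.87×10⁻⁷/0.0146) = 5.06×10⁻³ m/s.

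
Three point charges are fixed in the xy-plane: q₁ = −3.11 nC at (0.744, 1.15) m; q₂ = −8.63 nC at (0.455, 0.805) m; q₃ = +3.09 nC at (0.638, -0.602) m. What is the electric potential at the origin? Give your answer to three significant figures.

-72.6 V

Electric potential is a scalar, so the contributions from each charge add algebraically: V = Σ kqᵢ/rᵢ.
Distances from the field point to each charge: r₁ = 1.37 m, r₂ = 0.925 m, r₃ = 0.877 m.
V = k[(-3.11×10⁻⁹)/(1.37) + (-8.63×10⁻⁹)/(0.925) + (3.09×10⁻⁹)/(0.877)] = -72.6 V.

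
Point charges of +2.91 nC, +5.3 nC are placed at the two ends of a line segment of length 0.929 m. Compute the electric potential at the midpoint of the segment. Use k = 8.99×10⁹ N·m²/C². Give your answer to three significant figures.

159 V

The total potential is the scalar sum of each charge's contribution, V = Σ kqᵢ/rᵢ.
Each charge is 0.465 m from the midpoint.
V = k[(2.91×10⁻⁹)/(0.465) + (5.30×10⁻⁹)/(0.465)] = 159 V.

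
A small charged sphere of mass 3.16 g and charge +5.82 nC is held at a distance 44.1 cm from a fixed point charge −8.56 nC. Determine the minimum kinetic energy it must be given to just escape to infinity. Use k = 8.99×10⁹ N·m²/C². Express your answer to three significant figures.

To just escape, total mechanical energy must reach zero at infinity: ½mv²_min + U = 0, so ½mv²_min = −U = |kQq|/r.
|U| = |kQq|/r = (8.99×10⁹ N·m²/C²)(8.56×10⁻⁹)(5.82×10⁻⁹)/(0.441) = 1.02×10⁻⁶ J.

1.02×10⁻⁶ J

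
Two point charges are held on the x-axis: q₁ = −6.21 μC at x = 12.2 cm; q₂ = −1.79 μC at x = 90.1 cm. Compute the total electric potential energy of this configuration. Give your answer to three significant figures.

The assembly work is the sum of pairwise potential energies, U = Σ_{i<j} kqᵢqⱼ/rᵢⱼ.
Pair separations: r₁₂ = 0.779 m.
U = (0.128) = 0.128 J.

0.128 J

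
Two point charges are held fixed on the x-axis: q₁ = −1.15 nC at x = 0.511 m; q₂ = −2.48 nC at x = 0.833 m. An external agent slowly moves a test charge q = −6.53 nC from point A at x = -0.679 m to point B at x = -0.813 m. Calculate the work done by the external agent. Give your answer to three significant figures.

For quasistatic motion the external work equals the change in potential energy: W_ext = qΔV = q(V_B − V_A).
At A: distances to the source charges are 1.19 m, 1.51 m; V_A = Σ kqᵢ/rᵢ = -23.4 V.
At B: distances to the source charges are 1.32 m, 1.65 m; V_B = Σ kqᵢ/rᵢ = -21.4 V.
ΔV = V_B − V_A = 2.08 V.
W_ext = qΔV = (-6.53×10⁻⁹ C)(2.08 V) = -1.36×10⁻⁸ J.

-1.36×10⁻⁸ J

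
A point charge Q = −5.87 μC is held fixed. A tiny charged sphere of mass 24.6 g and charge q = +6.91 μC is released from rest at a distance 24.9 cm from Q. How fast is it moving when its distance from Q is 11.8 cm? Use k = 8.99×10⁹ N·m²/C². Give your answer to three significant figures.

Only the electrostatic force acts, so mechanical energy is conserved: ½mv² = U₁ − U₂ = kQq(1/r₁ − 1/r₂).
U₁ − U₂ = (8.99×10⁹ N·m²/C²)(-5.87×10⁻⁶ C)(6.91×10⁻⁶ C)(1/0.249 − 1/0.118) = 1.63 J.
v = √(2·1.63/0.0246) = 11.5 m/s.

11.5 m/s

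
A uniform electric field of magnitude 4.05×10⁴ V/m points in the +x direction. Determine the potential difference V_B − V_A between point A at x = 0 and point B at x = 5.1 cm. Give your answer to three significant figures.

In a uniform field, potential decreases in the direction of E: V_B − V_A = −E·Δx.
V_B − V_A = −(4.05×10⁴ V/m)(0.0510 m) = -2070 V.

-2070 V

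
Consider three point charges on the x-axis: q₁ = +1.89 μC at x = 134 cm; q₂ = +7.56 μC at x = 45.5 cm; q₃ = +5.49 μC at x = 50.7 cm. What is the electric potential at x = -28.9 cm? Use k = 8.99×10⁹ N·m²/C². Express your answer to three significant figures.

Electric potential is a scalar, so the contributions from each charge add algebraically: V = Σ kqᵢ/rᵢ.
Distances from the field point to each charge: r₁ = 1.63 m, r₂ = 0.744 m, r₃ = 0.796 m.
V = k[(1.89×10⁻⁶)/(1.63) + (7.56×10⁻⁶)/(0.744) + (5.49×10⁻⁶)/(0.796)] = 1.64×10⁵ V.

1.64×10⁵ V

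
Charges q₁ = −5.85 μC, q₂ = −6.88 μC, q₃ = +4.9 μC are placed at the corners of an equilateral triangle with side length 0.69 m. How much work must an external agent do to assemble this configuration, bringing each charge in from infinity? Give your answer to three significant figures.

The work to assemble the configuration equals its total potential energy, U = Σ kqᵢqⱼ/rᵢⱼ over all pairs.
All three pair separations equal the side length, 0.690 m.
U = (0.524) + (-0.373) + (-0.439) = -0.288 J.

-0.288 J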